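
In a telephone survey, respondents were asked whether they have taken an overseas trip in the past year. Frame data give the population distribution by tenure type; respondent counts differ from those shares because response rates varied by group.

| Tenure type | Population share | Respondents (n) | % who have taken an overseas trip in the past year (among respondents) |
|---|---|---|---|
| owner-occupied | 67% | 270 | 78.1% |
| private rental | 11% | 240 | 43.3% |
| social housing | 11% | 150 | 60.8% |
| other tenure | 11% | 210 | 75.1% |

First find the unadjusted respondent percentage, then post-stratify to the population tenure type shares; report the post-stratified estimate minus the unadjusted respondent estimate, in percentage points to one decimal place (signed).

Without adjustment, the pooled respondent share is:
  (270/870)×78.1 + (240/870)×43.3 + (150/870)×60.8 + (210/870)×75.1 = 64.7931%
Post-stratifying to population shares instead:
  0.67×78.1 + 0.11×43.3 + 0.11×60.8 + 0.11×75.1 = 72.039%
Difference = 72.039 − 64.7931 = 7.2459 pp.

+7.2 percentage points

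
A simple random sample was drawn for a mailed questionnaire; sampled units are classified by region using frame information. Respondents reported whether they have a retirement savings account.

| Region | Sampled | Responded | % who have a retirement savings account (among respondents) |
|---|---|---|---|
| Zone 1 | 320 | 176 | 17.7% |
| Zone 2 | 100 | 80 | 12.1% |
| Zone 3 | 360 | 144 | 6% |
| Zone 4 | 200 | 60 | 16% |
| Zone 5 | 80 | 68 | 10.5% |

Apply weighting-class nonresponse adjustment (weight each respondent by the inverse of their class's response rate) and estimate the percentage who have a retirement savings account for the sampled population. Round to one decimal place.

Response rates by class: Zone 1 176/320 = 55%, Zone 2 80/100 = 80%, Zone 3 144/360 = 40%, Zone 4 60/200 = 30%, Zone 5 68/80 = 85%.
Inverse-response-rate weighting restores each class to its sampled count, so class totals weight by n_sampled:
  Zone 1: 320 × 17.7 = 5664
  Zone 2: 100 × 12.1 = 1210
  Zone 3: 360 × 6 = 2160
  Zone 4: 200 × 16 = 3200
  Zone 5: 80 × 10.5 = 840
Adjusted estimate = 13,074 / 1,060 = 12.334 → 12.3%.

12.3%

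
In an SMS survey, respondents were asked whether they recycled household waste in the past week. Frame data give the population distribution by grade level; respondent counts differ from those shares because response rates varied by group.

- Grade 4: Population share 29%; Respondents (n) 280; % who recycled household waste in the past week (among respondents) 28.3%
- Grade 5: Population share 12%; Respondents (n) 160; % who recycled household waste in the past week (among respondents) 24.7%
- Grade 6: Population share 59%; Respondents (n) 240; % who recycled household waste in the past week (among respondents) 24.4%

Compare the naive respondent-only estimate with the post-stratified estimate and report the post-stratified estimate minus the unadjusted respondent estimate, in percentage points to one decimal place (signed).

Unadjusted (pooled respondent) estimate weights by respondent counts:
  (280/680)×28.3 + (160/680)×24.7 + (240/680)×24.4 = 26.0765%
Post-stratified estimate weights by population shares:
  0.29×28.3 + 0.12×24.7 + 0.59×24.4 = 25.567%
Difference = 25.567 − 26.0765 = -0.5095 pp.

-0.5 percentage points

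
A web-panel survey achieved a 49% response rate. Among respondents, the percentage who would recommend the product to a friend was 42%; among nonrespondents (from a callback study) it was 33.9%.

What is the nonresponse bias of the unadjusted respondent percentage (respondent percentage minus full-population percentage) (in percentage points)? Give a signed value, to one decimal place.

Nonresponse fraction = 1 − 0.49 = 0.51.
Bias = (nonresponse fraction) × (respondent percentage − nonrespondent percentage)
     = 0.51 × (42 − 33.9) = 0.51 × 8.1 = 4.131.

+4.1 percentage points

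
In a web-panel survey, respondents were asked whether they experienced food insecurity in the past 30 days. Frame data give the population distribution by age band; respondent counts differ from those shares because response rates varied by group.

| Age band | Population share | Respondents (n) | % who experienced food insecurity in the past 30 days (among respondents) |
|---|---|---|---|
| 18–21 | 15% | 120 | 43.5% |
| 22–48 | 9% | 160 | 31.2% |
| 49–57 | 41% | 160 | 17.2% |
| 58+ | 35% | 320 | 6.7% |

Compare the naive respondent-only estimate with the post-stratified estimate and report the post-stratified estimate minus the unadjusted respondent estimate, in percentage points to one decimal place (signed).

Unadjusted (pooled respondent) estimate weights by respondent counts:
  (120/760)×43.5 + (160/760)×31.2 + (160/760)×17.2 + (320/760)×6.7 = 19.8789%
Post-stratified estimate weights by population shares:
  0.15×43.5 + 0.09×31.2 + 0.41×17.2 + 0.35×6.7 = 18.73%
Difference = 18.73 − 19.8789 = -1.1489 pp.

-1.1 percentage points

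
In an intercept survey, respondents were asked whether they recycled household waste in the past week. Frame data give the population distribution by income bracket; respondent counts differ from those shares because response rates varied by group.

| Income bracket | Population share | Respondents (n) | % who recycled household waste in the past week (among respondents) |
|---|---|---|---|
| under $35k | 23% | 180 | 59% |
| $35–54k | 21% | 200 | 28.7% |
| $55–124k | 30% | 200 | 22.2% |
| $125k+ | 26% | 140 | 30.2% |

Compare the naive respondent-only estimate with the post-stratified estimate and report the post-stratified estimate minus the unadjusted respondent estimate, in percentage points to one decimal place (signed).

Naive respondent-only estimate (weights = respondent counts):
  (180/720)×59 + (200/720)×28.7 + (200/720)×22.2 + (140/720)×30.2 = 34.7611%
Post-stratified estimate weights by population shares:
  0.23×59 + 0.21×28.7 + 0.3×22.2 + 0.26×30.2 = 34.109%
Difference = 34.109 − 34.7611 = -0.6521 pp.

-0.7 percentage points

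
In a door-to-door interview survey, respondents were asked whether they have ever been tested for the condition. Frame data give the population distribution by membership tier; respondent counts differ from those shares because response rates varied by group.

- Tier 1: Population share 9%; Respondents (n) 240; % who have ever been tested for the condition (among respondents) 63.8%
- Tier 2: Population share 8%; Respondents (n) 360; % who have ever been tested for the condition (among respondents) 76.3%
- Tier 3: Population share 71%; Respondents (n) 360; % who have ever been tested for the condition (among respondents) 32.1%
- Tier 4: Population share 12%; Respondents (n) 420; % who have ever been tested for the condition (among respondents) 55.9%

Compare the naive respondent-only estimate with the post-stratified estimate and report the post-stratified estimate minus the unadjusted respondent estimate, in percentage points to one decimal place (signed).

-15.0 percentage points

Naive respondent-only estimate (weights = respondent counts):
  (240/1380)×63.8 + (360/1380)×76.3 + (360/1380)×32.1 + (420/1380)×55.9 = 56.387%
Post-stratifying to population shares instead:
  0.09×63.8 + 0.08×76.3 + 0.71×32.1 + 0.12×55.9 = 41.345%
Difference = 41.345 − 56.387 = -15.042 pp.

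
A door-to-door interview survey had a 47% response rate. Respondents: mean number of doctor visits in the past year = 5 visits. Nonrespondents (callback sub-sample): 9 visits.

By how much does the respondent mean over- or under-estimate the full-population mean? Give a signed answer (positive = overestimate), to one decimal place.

-2.1

Nonresponse fraction = 1 − 0.47 = 0.53.
Bias = (nonresponse fraction) × (respondent mean − nonrespondent mean)
     = 0.53 × (5 − 9) = 0.53 × -4 = -2.12.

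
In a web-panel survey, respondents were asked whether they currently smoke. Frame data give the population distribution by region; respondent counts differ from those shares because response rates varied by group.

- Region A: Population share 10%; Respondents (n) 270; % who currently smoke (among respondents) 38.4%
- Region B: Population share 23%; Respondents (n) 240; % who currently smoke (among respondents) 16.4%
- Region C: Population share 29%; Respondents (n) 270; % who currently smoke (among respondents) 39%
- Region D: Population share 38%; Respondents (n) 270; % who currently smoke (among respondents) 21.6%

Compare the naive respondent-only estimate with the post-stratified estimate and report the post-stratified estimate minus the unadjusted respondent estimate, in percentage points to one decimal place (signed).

-2.1 percentage points

Without adjustment, the pooled respondent share is:
  (270/1050)×38.4 + (240/1050)×16.4 + (270/1050)×39 + (270/1050)×21.6 = 29.2057%
Post-stratified estimate weights by population shares:
  0.1×38.4 + 0.23×16.4 + 0.29×39 + 0.38×21.6 = 27.13%
Difference = 27.13 − 29.2057 = -2.0757 pp.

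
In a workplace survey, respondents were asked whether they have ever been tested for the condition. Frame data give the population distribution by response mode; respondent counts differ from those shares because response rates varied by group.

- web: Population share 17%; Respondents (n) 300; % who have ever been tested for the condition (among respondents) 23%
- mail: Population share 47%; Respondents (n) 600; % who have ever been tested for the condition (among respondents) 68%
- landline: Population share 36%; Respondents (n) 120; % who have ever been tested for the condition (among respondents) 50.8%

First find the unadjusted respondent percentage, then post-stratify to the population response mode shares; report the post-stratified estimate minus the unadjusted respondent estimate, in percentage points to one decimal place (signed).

+1.4 percentage points

Without adjustment, the pooled respondent share is:
  (300/1020)×23 + (600/1020)×68 + (120/1020)×50.8 = 52.7412%
Post-stratifying to population shares instead:
  0.17×23 + 0.47×68 + 0.36×50.8 = 54.158%
Difference = 54.158 − 52.7412 = 1.4168 pp.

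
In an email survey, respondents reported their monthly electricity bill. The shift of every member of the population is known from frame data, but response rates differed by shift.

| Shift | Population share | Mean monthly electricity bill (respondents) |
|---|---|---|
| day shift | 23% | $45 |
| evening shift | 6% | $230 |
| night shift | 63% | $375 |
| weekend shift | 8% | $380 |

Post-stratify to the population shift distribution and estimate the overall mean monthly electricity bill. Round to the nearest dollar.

Reweight to the known shift distribution:
  day shift: 0.23 × 45 = 10.35
  evening shift: 0.06 × 230 = 13.8
  night shift: 0.63 × 375 = 236.25
  weekend shift: 0.08 × 380 = 30.4
Post-stratified estimate = 290.8 → $291.

$291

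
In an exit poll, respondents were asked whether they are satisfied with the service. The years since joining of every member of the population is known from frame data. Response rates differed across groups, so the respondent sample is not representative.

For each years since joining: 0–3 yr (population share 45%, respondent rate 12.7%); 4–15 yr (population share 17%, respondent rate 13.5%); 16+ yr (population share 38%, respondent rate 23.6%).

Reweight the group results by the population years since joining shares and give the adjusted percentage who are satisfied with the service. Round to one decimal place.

Post-stratification weights by population share, not respondent share:
  0–3 yr: 0.45 × 12.7 = 5.715
  4–15 yr: 0.17 × 13.5 = 2.295
  16+ yr: 0.38 × 23.6 = 8.968
Post-stratified estimate = 16.978 → 17.0%.

17.0%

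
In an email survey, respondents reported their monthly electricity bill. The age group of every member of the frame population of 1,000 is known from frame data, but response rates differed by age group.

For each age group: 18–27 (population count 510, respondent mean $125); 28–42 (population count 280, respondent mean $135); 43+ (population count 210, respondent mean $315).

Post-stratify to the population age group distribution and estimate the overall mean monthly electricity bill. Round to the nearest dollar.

Reweight to the known age group distribution:
  18–27: (510/1,000) × 125 = 63.75
  28–42: (280/1,000) × 135 = 37.8
  43+: (210/1,000) × 315 = 66.15
Post-stratified estimate = 167.7 → $168.

$168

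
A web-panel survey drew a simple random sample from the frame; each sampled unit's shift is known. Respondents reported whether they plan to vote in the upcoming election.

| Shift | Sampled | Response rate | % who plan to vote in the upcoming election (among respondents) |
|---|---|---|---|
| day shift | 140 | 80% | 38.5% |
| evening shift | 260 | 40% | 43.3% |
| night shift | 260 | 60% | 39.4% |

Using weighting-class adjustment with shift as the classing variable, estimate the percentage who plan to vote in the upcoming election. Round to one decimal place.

Inverse-response-rate weighting restores each class to its sampled count, so class totals weight by n_sampled:
  day shift: 140 × 38.5 = 5390
  evening shift: 260 × 43.3 = 11,258
  night shift: 260 × 39.4 = 10,244
Adjusted estimate = 26,892 / 660 = 40.7455 → 40.7%.

40.7%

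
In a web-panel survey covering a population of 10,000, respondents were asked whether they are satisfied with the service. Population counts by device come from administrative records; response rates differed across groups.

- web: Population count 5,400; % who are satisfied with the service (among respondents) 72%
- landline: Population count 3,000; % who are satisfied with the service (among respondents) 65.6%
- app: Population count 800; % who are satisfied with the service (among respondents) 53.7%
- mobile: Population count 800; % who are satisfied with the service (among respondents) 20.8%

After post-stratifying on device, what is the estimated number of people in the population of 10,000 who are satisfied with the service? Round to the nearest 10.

6,450

Estimated count per cell = population count × respondent percentage:
  web: 5,400 × 72% = 3888
  landline: 3,000 × 65.6% = 1968
  app: 800 × 53.7% = 429.6
  mobile: 800 × 20.8% = 166.4
Estimated total = 6452 → 6,450.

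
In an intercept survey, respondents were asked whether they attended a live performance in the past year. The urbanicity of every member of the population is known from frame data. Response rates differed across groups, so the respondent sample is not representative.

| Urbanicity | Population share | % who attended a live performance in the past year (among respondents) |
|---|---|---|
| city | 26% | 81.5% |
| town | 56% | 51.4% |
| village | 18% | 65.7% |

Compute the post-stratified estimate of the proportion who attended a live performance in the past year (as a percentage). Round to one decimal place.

Reweight to the known urbanicity distribution:
  city: 0.26 × 81.5 = 21.19
  town: 0.56 × 51.4 = 28.784
  village: 0.18 × 65.7 = 11.826
Post-stratified estimate = 61.8 → 61.8%.

61.8%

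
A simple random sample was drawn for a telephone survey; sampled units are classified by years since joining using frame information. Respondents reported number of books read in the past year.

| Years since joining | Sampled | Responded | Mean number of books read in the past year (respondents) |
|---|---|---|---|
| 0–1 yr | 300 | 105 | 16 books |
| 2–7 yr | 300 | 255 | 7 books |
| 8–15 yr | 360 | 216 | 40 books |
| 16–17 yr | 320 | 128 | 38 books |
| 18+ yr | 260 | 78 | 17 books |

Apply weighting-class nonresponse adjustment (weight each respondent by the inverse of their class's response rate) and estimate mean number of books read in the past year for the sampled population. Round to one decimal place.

Class response rates: 0–1 yr 105/300 = 35%, 2–7 yr 255/300 = 85%, 8–15 yr 216/360 = 60%, 16–17 yr 128/320 = 40%, 18+ yr 78/260 = 30%.
Each respondent's weight = sampled/responded in their class; summing within a class gives n_sampled, so:
  0–1 yr: 300 × 16 = 4800
  2–7 yr: 300 × 7 = 2100
  8–15 yr: 360 × 40 = 14,400
  16–17 yr: 320 × 38 = 12,160
  18+ yr: 260 × 17 = 4420
Adjusted estimate = 37,880 / 1,540 = 24.5974 → 24.6.

24.6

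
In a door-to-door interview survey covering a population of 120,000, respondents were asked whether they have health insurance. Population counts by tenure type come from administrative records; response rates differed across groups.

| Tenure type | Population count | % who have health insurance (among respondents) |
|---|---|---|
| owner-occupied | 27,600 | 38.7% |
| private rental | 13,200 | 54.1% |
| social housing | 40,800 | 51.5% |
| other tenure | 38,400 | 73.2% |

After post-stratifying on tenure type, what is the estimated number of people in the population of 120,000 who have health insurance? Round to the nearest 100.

66,900

Apply each group's respondent rate to its population count:
  owner-occupied: 27,600 × 38.7% = 10681.2
  private rental: 13,200 × 54.1% = 7141.2
  social housing: 40,800 × 51.5% = 21,012
  other tenure: 38,400 × 73.2% = 28108.8
Estimated total = 66943.2 → 66,900.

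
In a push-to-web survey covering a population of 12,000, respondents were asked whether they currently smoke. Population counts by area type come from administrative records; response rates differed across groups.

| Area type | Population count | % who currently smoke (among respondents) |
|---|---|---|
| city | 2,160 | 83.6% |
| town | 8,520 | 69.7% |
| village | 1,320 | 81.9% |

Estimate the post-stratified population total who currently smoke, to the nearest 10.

8,830

Each cell contributes its population count × the respondent rate:
  city: 2,160 × 83.6% = 1805.76
  town: 8,520 × 69.7% = 5938.44
  village: 1,320 × 81.9% = 1081.08
Estimated total = 8825.28 → 8,830.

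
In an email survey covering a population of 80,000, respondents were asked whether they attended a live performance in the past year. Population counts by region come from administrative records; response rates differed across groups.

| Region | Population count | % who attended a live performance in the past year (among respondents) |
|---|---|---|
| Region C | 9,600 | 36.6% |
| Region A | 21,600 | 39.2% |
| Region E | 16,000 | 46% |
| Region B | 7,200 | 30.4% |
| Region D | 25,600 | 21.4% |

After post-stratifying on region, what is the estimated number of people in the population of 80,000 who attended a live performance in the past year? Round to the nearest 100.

27,000

Apply each group's respondent rate to its population count:
  Region C: 9,600 × 36.6% = 3513.6
  Region A: 21,600 × 39.2% = 8467.2
  Region E: 16,000 × 46% = 7360
  Region B: 7,200 × 30.4% = 2188.8
  Region D: 25,600 × 21.4% = 5478.4
Estimated total = 27,008 → 27,000.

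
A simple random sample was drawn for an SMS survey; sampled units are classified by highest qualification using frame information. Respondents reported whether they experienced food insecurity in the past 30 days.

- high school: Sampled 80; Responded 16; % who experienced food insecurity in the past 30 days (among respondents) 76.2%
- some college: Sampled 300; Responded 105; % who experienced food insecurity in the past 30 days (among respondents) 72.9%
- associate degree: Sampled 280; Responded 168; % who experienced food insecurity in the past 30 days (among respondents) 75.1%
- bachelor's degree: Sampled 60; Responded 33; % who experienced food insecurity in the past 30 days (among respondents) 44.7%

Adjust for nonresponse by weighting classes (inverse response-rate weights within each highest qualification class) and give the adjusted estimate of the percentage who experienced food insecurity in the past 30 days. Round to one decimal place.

Response rates by class: high school 16/80 = 20%, some college 105/300 = 35%, associate degree 168/280 = 60%, bachelor's degree 33/60 = 55%.
Each respondent's weight = sampled/responded in their class; summing within a class gives n_sampled, so:
  high school: 80 × 76.2 = 6096
  some college: 300 × 72.9 = 21,870
  associate degree: 280 × 75.1 = 21,028
  bachelor's degree: 60 × 44.7 = 2682
Adjusted estimate = 51,676 / 720 = 71.7722 → 71.8%.

71.8%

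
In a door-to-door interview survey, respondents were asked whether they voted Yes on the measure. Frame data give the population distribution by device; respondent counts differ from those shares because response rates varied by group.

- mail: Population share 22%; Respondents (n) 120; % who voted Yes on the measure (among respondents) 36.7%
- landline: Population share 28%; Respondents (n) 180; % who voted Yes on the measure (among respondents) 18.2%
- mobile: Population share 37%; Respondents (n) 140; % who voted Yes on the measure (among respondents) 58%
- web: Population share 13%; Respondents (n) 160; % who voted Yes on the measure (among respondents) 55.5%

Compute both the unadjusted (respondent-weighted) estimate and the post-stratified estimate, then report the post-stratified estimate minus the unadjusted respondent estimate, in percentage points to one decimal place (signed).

Unadjusted (pooled respondent) estimate weights by respondent counts:
  (120/600)×36.7 + (180/600)×18.2 + (140/600)×58 + (160/600)×55.5 = 41.1333%
Post-stratifying to population shares instead:
  0.22×36.7 + 0.28×18.2 + 0.37×58 + 0.13×55.5 = 41.845%
Difference = 41.845 − 41.1333 = 0.7117 pp.

+0.7 percentage points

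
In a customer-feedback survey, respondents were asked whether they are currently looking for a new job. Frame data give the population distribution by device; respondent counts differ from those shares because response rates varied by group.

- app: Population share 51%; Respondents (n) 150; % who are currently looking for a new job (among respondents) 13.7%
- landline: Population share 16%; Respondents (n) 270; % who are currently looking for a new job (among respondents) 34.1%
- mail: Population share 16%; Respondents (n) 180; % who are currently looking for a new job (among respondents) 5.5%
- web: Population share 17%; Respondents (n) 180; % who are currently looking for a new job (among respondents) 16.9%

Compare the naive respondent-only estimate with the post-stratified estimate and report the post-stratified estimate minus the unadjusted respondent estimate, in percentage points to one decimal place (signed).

-3.4 percentage points

Without adjustment, the pooled respondent share is:
  (150/780)×13.7 + (270/780)×34.1 + (180/780)×5.5 + (180/780)×16.9 = 19.6077%
Post-stratifying to population shares instead:
  0.51×13.7 + 0.16×34.1 + 0.16×5.5 + 0.17×16.9 = 16.196%
Difference = 16.196 − 19.6077 = -3.4117 pp.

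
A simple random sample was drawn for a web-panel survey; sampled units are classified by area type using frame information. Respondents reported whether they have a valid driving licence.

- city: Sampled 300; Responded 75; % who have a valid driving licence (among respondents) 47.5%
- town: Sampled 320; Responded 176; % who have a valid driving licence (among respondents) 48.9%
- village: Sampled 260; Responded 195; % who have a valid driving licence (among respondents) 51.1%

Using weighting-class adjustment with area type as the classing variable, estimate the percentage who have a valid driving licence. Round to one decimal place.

Class response rates: city 75/300 = 25%, town 176/320 = 55%, village 195/260 = 75%.
With weight = n_sampled/n_responded per class, the weighted class total is n_sampled:
  city: 300 × 47.5 = 14,250
  town: 320 × 48.9 = 15,648
  village: 260 × 51.1 = 13,286
Adjusted estimate = 43,184 / 880 = 49.0727 → 49.1%.

49.1%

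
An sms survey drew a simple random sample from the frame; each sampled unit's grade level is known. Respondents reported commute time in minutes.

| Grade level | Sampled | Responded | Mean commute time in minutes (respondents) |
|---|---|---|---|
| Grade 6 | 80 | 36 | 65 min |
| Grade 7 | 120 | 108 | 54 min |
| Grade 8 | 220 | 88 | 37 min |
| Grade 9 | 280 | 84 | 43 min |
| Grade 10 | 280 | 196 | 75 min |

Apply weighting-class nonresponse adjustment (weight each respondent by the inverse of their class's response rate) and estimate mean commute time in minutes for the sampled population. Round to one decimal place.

Class response rates: Grade 6 36/80 = 45%, Grade 7 108/120 = 90%, Grade 8 88/220 = 40%, Grade 9 84/280 = 30%, Grade 10 196/280 = 70%.
Inverse-response-rate weighting restores each class to its sampled count, so class totals weight by n_sampled:
  Grade 6: 80 × 65 = 5200
  Grade 7: 120 × 54 = 6480
  Grade 8: 220 × 37 = 8140
  Grade 9: 280 × 43 = 12,040
  Grade 10: 280 × 75 = 21,000
Adjusted estimate = 52,860 / 980 = 53.9388 → 53.9.

53.9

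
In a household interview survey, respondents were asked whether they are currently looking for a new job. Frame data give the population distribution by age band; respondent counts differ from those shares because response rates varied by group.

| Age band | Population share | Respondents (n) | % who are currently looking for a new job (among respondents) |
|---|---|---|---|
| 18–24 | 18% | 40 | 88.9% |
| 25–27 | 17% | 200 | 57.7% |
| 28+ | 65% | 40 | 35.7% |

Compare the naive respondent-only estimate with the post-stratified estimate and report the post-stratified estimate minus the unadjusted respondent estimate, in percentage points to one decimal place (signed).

Naive respondent-only estimate (weights = respondent counts):
  (40/280)×88.9 + (200/280)×57.7 + (40/280)×35.7 = 59.0143%
Post-stratifying to population shares instead:
  0.18×88.9 + 0.17×57.7 + 0.65×35.7 = 49.016%
Difference = 49.016 − 59.0143 = -9.9983 pp.

-10.0 percentage points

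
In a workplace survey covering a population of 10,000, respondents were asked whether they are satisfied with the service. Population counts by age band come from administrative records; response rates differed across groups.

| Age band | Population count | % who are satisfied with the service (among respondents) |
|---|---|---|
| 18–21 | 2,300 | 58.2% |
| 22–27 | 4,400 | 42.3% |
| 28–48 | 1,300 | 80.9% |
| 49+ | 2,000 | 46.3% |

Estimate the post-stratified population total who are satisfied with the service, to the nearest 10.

Estimated count per cell = population count × respondent percentage:
  18–21: 2,300 × 58.2% = 1338.6
  22–27: 4,400 × 42.3% = 1861.2
  28–48: 1,300 × 80.9% = 1051.7
  49+: 2,000 × 46.3% = 926
Estimated total = 5177.5 → 5,180.

5,180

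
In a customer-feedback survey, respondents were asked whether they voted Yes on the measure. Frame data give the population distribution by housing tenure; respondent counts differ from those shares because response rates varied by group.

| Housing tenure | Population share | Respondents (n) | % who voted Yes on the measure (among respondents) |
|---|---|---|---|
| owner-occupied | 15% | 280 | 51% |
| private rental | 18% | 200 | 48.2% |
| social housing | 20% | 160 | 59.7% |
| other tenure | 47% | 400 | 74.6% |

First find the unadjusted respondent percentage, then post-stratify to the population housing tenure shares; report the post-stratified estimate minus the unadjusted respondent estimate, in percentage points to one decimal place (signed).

Unadjusted (pooled respondent) estimate weights by respondent counts:
  (280/1040)×51 + (200/1040)×48.2 + (160/1040)×59.7 + (400/1040)×74.6 = 60.8769%
Post-stratified estimate weights by population shares:
  0.15×51 + 0.18×48.2 + 0.2×59.7 + 0.47×74.6 = 63.328%
Difference = 63.328 − 60.8769 = 2.4511 pp.

+2.5 percentage points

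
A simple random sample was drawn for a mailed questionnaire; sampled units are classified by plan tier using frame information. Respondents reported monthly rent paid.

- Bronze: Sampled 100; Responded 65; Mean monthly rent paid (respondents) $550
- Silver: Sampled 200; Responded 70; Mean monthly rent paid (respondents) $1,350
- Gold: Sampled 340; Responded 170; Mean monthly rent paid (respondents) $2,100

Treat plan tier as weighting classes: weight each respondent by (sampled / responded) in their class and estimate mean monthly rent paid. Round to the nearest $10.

$1,620

Response rates by class: Bronze 65/100 = 65%, Silver 70/200 = 35%, Gold 170/340 = 50%.
Weighting each respondent by the inverse class response rate inflates each class back to its sampled size, so the class weight is n_sampled:
  Bronze: 100 × 550 = 55,000
  Silver: 200 × 1350 = 270,000
  Gold: 340 × 2100 = 714,000
Adjusted estimate = 1,039,000 / 640 = 1623.44 → $1,620.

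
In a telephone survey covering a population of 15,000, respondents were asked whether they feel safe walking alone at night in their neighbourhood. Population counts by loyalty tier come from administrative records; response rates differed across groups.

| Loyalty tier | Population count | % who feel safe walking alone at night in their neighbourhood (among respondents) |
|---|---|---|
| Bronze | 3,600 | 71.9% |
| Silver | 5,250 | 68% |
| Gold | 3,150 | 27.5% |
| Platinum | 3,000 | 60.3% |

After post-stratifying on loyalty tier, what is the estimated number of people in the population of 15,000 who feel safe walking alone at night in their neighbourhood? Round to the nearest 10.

8,830

Apply each group's respondent rate to its population count:
  Bronze: 3,600 × 71.9% = 2588.4
  Silver: 5,250 × 68% = 3570
  Gold: 3,150 × 27.5% = 866.25
  Platinum: 3,000 × 60.3% = 1809
Estimated total = 8833.65 → 8,830.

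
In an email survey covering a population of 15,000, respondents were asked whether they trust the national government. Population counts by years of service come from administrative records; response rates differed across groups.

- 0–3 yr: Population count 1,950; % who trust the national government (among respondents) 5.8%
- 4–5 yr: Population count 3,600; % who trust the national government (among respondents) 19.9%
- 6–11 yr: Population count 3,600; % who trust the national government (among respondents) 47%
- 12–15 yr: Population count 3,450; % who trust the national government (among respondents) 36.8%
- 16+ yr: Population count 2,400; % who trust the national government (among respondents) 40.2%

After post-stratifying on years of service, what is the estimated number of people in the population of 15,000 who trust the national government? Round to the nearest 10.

4,760

Each cell contributes its population count × the respondent rate:
  0–3 yr: 1,950 × 5.8% = 113.1
  4–5 yr: 3,600 × 19.9% = 716.4
  6–11 yr: 3,600 × 47% = 1692
  12–15 yr: 3,450 × 36.8% = 1269.6
  16+ yr: 2,400 × 40.2% = 964.8
Estimated total = 4755.9 → 4,760.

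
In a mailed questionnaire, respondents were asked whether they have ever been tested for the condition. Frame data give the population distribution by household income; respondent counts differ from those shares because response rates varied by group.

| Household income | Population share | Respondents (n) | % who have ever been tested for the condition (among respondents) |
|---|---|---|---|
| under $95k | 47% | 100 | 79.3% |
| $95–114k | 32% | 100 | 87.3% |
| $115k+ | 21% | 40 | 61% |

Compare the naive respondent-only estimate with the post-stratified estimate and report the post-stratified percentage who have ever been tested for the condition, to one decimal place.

78.0%

Naive respondent-only estimate (weights = respondent counts):
  (100/240)×79.3 + (100/240)×87.3 + (40/240)×61 = 79.5833%
Reweighting by population household income shares:
  0.47×79.3 + 0.32×87.3 + 0.21×61 = 78.017%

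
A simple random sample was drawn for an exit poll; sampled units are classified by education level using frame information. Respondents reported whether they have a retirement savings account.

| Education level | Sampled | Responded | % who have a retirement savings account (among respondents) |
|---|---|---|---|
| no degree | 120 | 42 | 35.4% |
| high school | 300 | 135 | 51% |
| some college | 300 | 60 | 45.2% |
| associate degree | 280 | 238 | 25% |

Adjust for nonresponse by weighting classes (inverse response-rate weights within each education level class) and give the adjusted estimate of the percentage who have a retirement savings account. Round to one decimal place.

Class response rates: no degree 42/120 = 35%, high school 135/300 = 45%, some college 60/300 = 20%, associate degree 238/280 = 85%.
Weighting each respondent by the inverse class response rate inflates each class back to its sampled size, so the class weight is n_sampled:
  no degree: 120 × 35.4 = 4248
  high school: 300 × 51 = 15,300
  some college: 300 × 45.2 = 13,560
  associate degree: 280 × 25 = 7000
Adjusted estimate = 40,108 / 1,000 = 40.108 → 40.1%.

40.1%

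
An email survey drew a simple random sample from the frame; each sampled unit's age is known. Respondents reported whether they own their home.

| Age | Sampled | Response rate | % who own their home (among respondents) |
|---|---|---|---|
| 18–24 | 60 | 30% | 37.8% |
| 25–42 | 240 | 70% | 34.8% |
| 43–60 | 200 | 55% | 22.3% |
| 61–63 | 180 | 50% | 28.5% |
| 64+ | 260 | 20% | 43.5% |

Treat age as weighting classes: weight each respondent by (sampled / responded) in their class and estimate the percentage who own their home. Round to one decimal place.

33.5%

Weighting each respondent by the inverse class response rate inflates each class back to its sampled size, so the class weight is n_sampled:
  18–24: 60 × 37.8 = 2268
  25–42: 240 × 34.8 = 8352
  43–60: 200 × 22.3 = 4460
  61–63: 180 × 28.5 = 5130
  64+: 260 × 43.5 = 11,310
Adjusted estimate = 31,520 / 940 = 33.5319 → 33.5%.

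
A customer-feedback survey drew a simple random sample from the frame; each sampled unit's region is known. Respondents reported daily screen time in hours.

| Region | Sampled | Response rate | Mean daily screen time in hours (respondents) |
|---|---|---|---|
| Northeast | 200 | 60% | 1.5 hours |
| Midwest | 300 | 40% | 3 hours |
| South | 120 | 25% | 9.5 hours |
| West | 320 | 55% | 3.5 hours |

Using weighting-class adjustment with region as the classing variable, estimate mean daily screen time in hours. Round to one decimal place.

3.7

With weight = n_sampled/n_responded per class, the weighted class total is n_sampled:
  Northeast: 200 × 1.5 = 300
  Midwest: 300 × 3 = 900
  South: 120 × 9.5 = 1140
  West: 320 × 3.5 = 1120
Adjusted estimate = 3460 / 940 = 3.68085 → 3.7.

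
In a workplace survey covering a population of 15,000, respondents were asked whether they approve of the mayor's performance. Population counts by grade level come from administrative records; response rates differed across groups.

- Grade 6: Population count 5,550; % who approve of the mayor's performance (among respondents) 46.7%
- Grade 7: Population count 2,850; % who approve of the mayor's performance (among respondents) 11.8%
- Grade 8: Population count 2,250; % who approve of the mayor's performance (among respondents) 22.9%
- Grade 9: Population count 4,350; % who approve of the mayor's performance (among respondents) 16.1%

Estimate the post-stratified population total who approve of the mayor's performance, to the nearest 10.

Each cell contributes its population count × the respondent rate:
  Grade 6: 5,550 × 46.7% = 2591.85
  Grade 7: 2,850 × 11.8% = 336.3
  Grade 8: 2,250 × 22.9% = 515.25
  Grade 9: 4,350 × 16.1% = 700.35
Estimated total = 4143.75 → 4,140.

4,140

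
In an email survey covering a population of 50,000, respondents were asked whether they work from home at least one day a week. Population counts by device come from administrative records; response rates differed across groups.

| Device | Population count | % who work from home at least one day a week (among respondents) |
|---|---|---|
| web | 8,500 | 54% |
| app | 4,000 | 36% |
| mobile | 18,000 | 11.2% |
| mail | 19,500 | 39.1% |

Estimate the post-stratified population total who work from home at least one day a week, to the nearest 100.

15,700

Each cell contributes its population count × the respondent rate:
  web: 8,500 × 54% = 4590
  app: 4,000 × 36% = 1440
  mobile: 18,000 × 11.2% = 2016
  mail: 19,500 × 39.1% = 7624.5
Estimated total = 15670.5 → 15,700.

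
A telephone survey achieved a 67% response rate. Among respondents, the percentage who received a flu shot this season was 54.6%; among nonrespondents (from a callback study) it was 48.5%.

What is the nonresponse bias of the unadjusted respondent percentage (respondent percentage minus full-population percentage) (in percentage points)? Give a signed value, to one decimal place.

+2.0 percentage points

Nonresponse fraction = 1 − 0.67 = 0.33.
Bias = (nonresponse fraction) × (respondent percentage − nonrespondent percentage)
     = 0.33 × (54.6 − 48.5) = 0.33 × 6.1 = 2.013.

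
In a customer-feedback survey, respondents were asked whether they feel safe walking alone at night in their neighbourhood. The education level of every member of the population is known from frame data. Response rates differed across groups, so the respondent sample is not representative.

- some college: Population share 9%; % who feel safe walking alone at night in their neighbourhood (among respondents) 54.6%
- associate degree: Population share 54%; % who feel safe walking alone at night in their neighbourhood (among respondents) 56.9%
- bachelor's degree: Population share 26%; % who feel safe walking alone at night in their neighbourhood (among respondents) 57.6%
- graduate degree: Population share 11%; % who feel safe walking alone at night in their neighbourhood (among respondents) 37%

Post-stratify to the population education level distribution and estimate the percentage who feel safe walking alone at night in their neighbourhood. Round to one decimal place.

54.7%

Weight each group's respondent value by its population share:
  some college: 0.09 × 54.6 = 4.914
  associate degree: 0.54 × 56.9 = 30.726
  bachelor's degree: 0.26 × 57.6 = 14.976
  graduate degree: 0.11 × 37 = 4.07
Post-stratified estimate = 54.686 → 54.7%.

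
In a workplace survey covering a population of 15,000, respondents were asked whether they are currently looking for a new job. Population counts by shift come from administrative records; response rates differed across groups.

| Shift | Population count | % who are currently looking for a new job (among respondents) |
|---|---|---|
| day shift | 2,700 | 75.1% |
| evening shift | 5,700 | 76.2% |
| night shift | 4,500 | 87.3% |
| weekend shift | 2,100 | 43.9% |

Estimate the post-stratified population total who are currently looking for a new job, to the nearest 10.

Estimated count per cell = population count × respondent percentage:
  day shift: 2,700 × 75.1% = 2027.7
  evening shift: 5,700 × 76.2% = 4343.4
  night shift: 4,500 × 87.3% = 3928.5
  weekend shift: 2,100 × 43.9% = 921.9
Estimated total = 11221.5 → 11,220.

11,220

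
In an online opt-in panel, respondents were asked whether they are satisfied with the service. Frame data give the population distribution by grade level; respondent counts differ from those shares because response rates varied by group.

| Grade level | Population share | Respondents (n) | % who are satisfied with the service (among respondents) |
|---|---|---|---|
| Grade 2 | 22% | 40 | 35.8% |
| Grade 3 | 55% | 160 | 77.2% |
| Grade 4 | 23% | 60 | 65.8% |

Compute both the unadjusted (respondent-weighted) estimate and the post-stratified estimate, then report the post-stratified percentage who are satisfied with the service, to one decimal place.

65.5%

Unadjusted (pooled respondent) estimate weights by respondent counts:
  (40/260)×35.8 + (160/260)×77.2 + (60/260)×65.8 = 68.2%
Post-stratified estimate weights by population shares:
  0.22×35.8 + 0.55×77.2 + 0.23×65.8 = 65.47%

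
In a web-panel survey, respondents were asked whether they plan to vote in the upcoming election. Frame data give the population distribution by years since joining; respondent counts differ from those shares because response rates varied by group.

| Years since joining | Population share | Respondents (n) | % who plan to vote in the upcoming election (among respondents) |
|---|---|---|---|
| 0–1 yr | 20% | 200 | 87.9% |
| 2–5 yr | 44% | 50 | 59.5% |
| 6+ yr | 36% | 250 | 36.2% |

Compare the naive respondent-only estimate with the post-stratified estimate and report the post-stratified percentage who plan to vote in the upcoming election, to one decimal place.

Unadjusted (pooled respondent) estimate weights by respondent counts:
  (200/500)×87.9 + (50/500)×59.5 + (250/500)×36.2 = 59.21%
Post-stratifying to population shares instead:
  0.2×87.9 + 0.44×59.5 + 0.36×36.2 = 56.792%

56.8%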